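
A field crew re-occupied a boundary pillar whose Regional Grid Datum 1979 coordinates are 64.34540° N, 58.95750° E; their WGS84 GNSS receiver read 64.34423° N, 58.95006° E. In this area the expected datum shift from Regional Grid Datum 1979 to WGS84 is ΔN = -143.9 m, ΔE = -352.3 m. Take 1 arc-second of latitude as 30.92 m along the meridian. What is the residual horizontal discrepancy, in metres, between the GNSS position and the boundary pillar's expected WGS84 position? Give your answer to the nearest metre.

15 m

Observed coordinate differences: Δφ = -0.00117°, Δλ = -0.00744°.
Converting to metres (1° lat = 111312 m, cos φ = 0.432945): observed ΔN = -130.2 m, observed ΔE = -358.5 m.
Subtracting the expected shift leaves a residual of -130.2 − (-143.9) = 13.7 m north and -358.5 − (-352.3) = -6.2 m east.
Residual distance = √(13.7² + (-6.2)²) = 15.0 m.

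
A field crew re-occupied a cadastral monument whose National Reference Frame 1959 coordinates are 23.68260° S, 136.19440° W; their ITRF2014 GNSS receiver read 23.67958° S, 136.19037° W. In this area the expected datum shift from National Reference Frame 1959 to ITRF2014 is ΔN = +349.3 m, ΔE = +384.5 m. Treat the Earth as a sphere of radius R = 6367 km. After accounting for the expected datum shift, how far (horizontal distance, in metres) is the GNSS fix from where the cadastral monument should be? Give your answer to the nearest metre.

29 m

Observed coordinate differences: Δφ = +0.00302°, Δλ = +0.00403°.
Converting to metres (1° lat = 111125 m, cos φ = 0.915785): observed ΔN = 335.6 m, observed ΔE = 410.1 m.
Subtracting the expected shift leaves a residual of 335.6 − (349.3) = -13.7 m north and 410.1 − (384.5) = 25.6 m east.
Residual distance = √((-13.7)² + 25.6²) = 29.1 m.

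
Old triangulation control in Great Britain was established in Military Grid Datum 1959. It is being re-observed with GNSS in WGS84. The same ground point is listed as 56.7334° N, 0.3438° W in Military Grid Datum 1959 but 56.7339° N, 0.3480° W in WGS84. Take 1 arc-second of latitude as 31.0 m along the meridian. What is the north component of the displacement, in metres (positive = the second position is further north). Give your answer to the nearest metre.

ΔN = 56 m

Δφ = 56.7339° − 56.7334° = +0.0005°; Δλ = -0.3480° − -0.3438° = -0.0042°.
1° of latitude = 3600 × 31.00 = 111600 m.
ΔN = Δφ × 111600 = 55.8 m; ΔE = Δλ × 111600 × cos(56.7334°) = -0.0042 × 111600 × 0.548535 = -257.1 m.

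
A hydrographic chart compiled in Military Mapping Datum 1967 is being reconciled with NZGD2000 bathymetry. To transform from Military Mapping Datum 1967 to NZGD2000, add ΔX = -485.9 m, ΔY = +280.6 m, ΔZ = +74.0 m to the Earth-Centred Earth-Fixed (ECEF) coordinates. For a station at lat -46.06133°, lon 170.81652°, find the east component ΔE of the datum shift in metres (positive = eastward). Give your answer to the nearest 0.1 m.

The local east axis at (φ, λ) is (−sin λ, cos λ, 0), so ΔE = −sin(170.81652°)·(-485.9) + cos(170.81652°)·280.6 = -199.46 m.

ΔE = -199.5 m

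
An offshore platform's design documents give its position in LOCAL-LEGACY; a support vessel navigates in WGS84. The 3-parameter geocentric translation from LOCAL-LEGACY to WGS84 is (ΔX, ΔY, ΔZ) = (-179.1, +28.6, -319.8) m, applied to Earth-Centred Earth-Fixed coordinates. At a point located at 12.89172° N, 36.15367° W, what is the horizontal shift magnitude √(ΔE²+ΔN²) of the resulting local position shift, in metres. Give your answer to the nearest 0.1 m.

The local east axis at (φ, λ) is (−sin λ, cos λ, 0), so ΔE = −sin(-36.15367°)·(-179.1) + cos(-36.15367°)·28.6 = -82.57 m.
The local north axis is (−sin φ cos λ, −sin φ sin λ, cos φ), giving ΔN = 32.264 + 3.764 − 311.739 = -275.71 m.
Horizontal magnitude = √(ΔE² + ΔN²) = √((-82.57)² + (-275.71)²) = 287.81 m.

287.8 m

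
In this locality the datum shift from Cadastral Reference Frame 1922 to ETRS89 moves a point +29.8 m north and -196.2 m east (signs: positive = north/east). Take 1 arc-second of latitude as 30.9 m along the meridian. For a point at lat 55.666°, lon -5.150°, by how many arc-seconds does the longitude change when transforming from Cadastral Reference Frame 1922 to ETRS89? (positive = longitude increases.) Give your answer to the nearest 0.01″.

Δλ = -11.26″

At latitude 55.666°, cos φ = 0.564016.
1″ of longitude at this latitude = 30.90 × cos φ = 17.4281 m, so Δλ = -196.2 / 17.4281 = -11.258″.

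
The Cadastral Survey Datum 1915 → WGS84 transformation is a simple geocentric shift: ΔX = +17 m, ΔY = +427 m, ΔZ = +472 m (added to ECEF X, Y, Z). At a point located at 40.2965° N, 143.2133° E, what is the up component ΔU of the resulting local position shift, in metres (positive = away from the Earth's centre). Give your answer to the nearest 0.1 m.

At φ = 40.2965°, λ = 143.2133°: sin φ = 0.646743, cos φ = 0.762708, sin λ = 0.598838, cos λ = -0.800870.
ΔU = cos φ cos λ·ΔX + cos φ sin λ·ΔY + sin φ·ΔZ = (0.762708)(-0.800870)(17) + (0.762708)(0.598838)(427) + (0.646743)(472) = 489.91 m.

ΔU = 489.9 m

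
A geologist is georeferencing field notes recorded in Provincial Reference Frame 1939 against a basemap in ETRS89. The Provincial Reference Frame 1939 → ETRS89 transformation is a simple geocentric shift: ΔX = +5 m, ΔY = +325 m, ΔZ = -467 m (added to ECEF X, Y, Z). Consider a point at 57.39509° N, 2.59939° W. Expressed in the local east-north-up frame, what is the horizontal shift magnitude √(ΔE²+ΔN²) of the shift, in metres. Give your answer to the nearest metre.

At φ = 57.39509°, λ = -2.59939°: sin φ = 0.842406, cos φ = 0.538843, sin λ = -0.045352, cos λ = 0.998971.
ΔE = −sin λ·ΔX + cos λ·ΔY = −(-0.045352)·(5) + (0.998971)·(325) = 324.89 m.
ΔN = −sin φ cos λ·ΔX − sin φ sin λ·ΔY + cos φ·ΔZ = −(0.842406)(0.998971)(5) − (0.842406)(-0.045352)(325) + (0.538843)(-467) = -243.43 m.
Horizontal magnitude = √(ΔE² + ΔN²) = √(324.89² + (-243.43)²) = 405.97 m.

406 m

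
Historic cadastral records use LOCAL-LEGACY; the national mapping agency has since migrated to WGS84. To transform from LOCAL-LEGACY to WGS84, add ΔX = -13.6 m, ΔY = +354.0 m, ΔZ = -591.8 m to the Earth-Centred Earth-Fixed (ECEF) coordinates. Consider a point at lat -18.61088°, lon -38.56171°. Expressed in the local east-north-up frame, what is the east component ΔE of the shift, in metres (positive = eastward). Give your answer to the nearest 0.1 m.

ΔE = 268.3 m

At φ = -18.61088°, λ = -38.56171°: sin φ = -0.319139, cos φ = 0.947708, sin λ = -0.623357, cos λ = 0.781937.
ΔE = −sin λ·ΔX + cos λ·ΔY = −(-0.623357)·(-13.6) + (0.781937)·(354.0) = 268.33 m.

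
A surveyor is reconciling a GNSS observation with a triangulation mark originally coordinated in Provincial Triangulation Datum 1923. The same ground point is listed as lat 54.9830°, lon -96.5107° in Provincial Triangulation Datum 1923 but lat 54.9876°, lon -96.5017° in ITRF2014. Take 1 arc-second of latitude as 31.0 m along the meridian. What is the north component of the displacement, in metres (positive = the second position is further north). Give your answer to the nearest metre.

ΔN = 513 m

Δφ = 54.9876° − 54.9830° = +0.0046°; Δλ = -96.5017° − -96.5107° = +0.0090°.
1° of latitude = 3600 × 31.00 = 111600 m.
ΔN = Δφ × 111600 = 513.4 m; ΔE = Δλ × 111600 × cos(54.9830°) = +0.0090 × 111600 × 0.573819 = 576.3 m.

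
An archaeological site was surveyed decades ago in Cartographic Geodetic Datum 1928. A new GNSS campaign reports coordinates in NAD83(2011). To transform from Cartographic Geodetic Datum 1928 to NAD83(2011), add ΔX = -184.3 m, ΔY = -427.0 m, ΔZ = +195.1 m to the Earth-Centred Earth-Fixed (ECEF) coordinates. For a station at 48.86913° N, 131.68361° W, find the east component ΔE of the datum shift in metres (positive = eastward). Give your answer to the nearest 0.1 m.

The local east axis at (φ, λ) is (−sin λ, cos λ, 0), so ΔE = −sin(-131.68361°)·(-184.3) + cos(-131.68361°)·(-427.0) = 146.32 m.

ΔE = 146.3 m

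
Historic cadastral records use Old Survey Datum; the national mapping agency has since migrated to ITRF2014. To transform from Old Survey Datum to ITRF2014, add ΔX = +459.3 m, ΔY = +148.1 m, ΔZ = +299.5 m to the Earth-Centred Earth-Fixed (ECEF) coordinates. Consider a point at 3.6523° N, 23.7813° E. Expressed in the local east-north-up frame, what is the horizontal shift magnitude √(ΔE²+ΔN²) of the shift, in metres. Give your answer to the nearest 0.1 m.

272.9 m

The local east axis at (φ, λ) is (−sin λ, cos λ, 0), so ΔE = −sin(23.7813°)·459.3 + cos(23.7813°)·148.1 = -49.69 m.
The local north axis is (−sin φ cos λ, −sin φ sin λ, cos φ), giving ΔN = -26.774 − 3.804 + 298.892 = 268.31 m.
Horizontal magnitude = √(ΔE² + ΔN²) = √((-49.69)² + 268.31²) = 272.88 m.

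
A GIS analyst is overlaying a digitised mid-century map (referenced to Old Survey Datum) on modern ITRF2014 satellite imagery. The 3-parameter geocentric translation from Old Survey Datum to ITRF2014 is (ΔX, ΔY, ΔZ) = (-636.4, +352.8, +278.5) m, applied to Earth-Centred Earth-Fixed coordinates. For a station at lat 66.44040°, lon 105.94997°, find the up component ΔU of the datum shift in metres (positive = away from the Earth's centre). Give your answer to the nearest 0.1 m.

At φ = 66.44040°, λ = 105.94997°: sin φ = 0.916645, cos φ = 0.399703, sin λ = 0.961502, cos λ = -0.274798.
ΔU = cos φ cos λ·ΔX + cos φ sin λ·ΔY + sin φ·ΔZ = (0.399703)(-0.274798)(-636.4) + (0.399703)(0.961502)(352.8) + (0.916645)(278.5) = 460.77 m.

ΔU = 460.8 m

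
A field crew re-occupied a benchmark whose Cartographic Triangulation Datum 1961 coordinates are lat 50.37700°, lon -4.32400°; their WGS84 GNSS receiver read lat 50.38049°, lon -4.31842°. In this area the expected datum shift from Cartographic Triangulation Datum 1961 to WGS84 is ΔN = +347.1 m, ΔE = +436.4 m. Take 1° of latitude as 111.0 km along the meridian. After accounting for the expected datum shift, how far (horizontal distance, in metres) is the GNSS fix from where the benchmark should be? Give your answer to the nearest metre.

Observed coordinate differences: Δφ = +0.00349°, Δλ = +0.00558°.
Converting to metres (1° lat = 111000 m, cos φ = 0.637733): observed ΔN = 387.4 m, observed ΔE = 395.0 m.
Subtracting the expected shift leaves a residual of 387.4 − (347.1) = 40.3 m north and 395.0 − (436.4) = -41.4 m east.
Residual distance = √(40.3² + (-41.4)²) = 57.8 m.

58 m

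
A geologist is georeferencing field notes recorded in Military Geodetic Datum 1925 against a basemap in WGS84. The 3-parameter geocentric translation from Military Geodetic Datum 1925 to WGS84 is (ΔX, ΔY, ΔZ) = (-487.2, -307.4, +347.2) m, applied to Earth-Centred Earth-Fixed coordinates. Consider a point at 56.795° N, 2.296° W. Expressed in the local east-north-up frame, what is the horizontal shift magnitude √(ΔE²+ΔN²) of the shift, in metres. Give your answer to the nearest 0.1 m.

671.9 m

The local east axis at (φ, λ) is (−sin λ, cos λ, 0), so ΔE = −sin(-2.296°)·(-487.2) + cos(-2.296°)·(-307.4) = -326.67 m.
The local north axis is (−sin φ cos λ, −sin φ sin λ, cos φ), giving ΔN = 407.321 − 10.304 + 190.139 = 587.16 m.
Horizontal magnitude = √(ΔE² + ΔN²) = √((-326.67)² + 587.16²) = 671.91 m.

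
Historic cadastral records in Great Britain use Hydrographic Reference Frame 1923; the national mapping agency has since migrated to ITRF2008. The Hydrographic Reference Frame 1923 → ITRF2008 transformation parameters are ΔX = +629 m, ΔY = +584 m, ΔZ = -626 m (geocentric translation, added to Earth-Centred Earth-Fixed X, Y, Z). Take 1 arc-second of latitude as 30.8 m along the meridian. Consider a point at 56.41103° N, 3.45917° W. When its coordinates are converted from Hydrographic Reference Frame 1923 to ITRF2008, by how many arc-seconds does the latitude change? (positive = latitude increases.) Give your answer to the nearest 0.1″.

sin φ = 0.833028, cos φ = 0.553231, sin λ = -0.060337, cos λ = 0.998178.
North component: ΔN = −sin φ cos λ·ΔX − sin φ sin λ·ΔY + cos φ·ΔZ = −(0.833028)(0.998178)(629) − (0.833028)(-0.060337)(584) + (0.553231)(-626) = -839.99 m.
1° of latitude spans 3600 × 30.80 = 110880 m, so Δφ = -839.99 / 110880 × 3600 = -27.272″.

Δφ = -27.3″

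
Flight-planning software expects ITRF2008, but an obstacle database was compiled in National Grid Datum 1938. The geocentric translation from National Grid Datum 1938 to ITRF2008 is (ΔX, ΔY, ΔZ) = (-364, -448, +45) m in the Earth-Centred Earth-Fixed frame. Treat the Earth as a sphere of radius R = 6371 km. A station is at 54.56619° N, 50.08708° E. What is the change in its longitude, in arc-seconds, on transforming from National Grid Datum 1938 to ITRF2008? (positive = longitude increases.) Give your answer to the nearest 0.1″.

sin φ = 0.814786, cos φ = 0.579762, sin λ = 0.767020, cos λ = 0.641623.
East component: ΔE = −sin λ·ΔX + cos λ·ΔY = −(0.767020)(-364) + (0.641623)(-448) = -8.25 m.
1° of latitude spans πR/180 = 111195 m; at latitude φ, 1° of longitude spans that × cos φ = 64466.6 m, so Δλ = -8.25 / 64466.6 × 3600 = -0.461″.

Δλ = -0.5″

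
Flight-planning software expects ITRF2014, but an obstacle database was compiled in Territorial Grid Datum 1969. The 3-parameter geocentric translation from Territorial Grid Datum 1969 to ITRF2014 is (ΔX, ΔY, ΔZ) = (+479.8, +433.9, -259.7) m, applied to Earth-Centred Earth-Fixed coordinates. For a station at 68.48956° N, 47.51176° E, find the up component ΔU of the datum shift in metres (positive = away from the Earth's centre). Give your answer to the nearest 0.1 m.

ΔU = -5.5 m

The local up (radial) axis is (cos φ cos λ, cos φ sin λ, sin φ), giving ΔU = 118.829 + 117.322 − 241.612 = -5.46 m.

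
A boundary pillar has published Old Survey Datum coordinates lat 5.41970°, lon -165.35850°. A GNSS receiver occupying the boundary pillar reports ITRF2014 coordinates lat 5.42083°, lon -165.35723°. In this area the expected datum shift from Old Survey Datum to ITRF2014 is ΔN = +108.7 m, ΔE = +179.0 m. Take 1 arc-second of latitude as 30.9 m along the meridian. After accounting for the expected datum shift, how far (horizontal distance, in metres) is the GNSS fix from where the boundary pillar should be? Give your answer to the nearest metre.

Observed coordinate differences: Δφ = +0.00113°, Δλ = +0.00127°.
Converting to metres (1° lat = 111240 m, cos φ = 0.995530): observed ΔN = 125.7 m, observed ΔE = 140.6 m.
Subtracting the expected shift leaves a residual of 125.7 − (108.7) = 17.0 m north and 140.6 − (179.0) = -38.4 m east.
Residual distance = √(17.0² + (-38.4)²) = 42.0 m.

42 m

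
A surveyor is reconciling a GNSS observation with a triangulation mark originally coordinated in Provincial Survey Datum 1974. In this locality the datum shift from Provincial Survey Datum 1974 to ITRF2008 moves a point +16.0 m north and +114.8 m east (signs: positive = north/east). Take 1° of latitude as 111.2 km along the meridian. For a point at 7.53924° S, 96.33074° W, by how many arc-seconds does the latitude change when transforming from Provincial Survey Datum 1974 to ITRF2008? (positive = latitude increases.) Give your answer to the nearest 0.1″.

Δφ = 0.5″

1° of latitude = 111.2 km, so Δφ = 16.0 / 111200 = 0.0001439° = 0.518″.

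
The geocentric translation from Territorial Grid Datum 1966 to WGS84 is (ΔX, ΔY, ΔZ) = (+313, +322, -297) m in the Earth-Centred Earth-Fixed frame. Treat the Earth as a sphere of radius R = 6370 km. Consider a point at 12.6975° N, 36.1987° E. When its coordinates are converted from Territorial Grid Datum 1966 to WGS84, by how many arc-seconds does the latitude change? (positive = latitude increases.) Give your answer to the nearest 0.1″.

Δφ = -12.5″

sin φ = 0.219804, cos φ = 0.975544, sin λ = 0.590587, cos λ = 0.806974.
North component: ΔN = −sin φ cos λ·ΔX − sin φ sin λ·ΔY + cos φ·ΔZ = −(0.219804)(0.806974)(313) − (0.219804)(0.590587)(322) + (0.975544)(-297) = -387.06 m.
1° of latitude spans πR/180 = 111177 m, so Δφ = -387.06 / 111177 × 3600 = -12.533″.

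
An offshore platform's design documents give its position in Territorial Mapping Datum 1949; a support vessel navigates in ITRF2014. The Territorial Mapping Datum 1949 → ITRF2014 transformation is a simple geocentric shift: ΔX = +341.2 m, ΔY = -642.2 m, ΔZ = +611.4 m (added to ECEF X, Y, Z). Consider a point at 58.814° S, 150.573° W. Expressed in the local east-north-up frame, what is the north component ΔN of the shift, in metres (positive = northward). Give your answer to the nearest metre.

ΔN = 332 m

At φ = -58.814°, λ = -150.573°: sin φ = -0.855491, cos φ = 0.517818, sin λ = -0.491314, cos λ = -0.870982.
ΔN = −sin φ cos λ·ΔX − sin φ sin λ·ΔY + cos φ·ΔZ = −(-0.855491)(-0.870982)(341.2) − (-0.855491)(-0.491314)(-642.2) + (0.517818)(611.4) = 332.29 m.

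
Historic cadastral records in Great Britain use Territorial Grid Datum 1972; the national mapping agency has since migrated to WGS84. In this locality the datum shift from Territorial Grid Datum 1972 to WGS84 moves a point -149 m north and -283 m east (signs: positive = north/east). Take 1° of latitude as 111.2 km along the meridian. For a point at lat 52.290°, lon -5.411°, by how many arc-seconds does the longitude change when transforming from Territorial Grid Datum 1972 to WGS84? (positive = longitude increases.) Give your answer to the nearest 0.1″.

Δλ = -15.0″

At latitude 52.290°, cos φ = 0.611665.
1° of longitude at this latitude = 111.2 × cos φ = 68.02 km, so Δλ = -283.0 / 68017.2 = -0.0041607° = -14.979″.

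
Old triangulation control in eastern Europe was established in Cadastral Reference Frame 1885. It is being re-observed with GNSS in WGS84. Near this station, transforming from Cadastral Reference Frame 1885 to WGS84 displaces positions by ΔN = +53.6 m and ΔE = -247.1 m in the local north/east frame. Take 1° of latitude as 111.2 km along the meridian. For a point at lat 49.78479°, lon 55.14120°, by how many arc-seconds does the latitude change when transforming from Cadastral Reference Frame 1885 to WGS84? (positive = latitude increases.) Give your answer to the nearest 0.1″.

Δφ = 1.7″

1° of latitude = 111.2 km, so Δφ = 53.6 / 111200 = 0.0004820° = 1.735″.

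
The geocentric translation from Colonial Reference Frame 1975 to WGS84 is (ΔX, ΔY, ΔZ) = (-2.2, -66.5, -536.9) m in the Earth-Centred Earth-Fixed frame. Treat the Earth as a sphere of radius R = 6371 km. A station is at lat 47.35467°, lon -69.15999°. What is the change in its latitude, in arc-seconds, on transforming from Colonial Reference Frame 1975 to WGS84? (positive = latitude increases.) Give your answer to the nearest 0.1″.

sin φ = 0.735561, cos φ = 0.677458, sin λ = -0.934577, cos λ = 0.355760.
North component: ΔN = −sin φ cos λ·ΔX − sin φ sin λ·ΔY + cos φ·ΔZ = −(0.735561)(0.355760)(-2.2) − (0.735561)(-0.934577)(-66.5) + (0.677458)(-536.9) = -408.87 m.
1° of latitude spans πR/180 = 111195 m, so Δφ = -408.87 / 111195 × 3600 = -13.237″.

Δφ = -13.2″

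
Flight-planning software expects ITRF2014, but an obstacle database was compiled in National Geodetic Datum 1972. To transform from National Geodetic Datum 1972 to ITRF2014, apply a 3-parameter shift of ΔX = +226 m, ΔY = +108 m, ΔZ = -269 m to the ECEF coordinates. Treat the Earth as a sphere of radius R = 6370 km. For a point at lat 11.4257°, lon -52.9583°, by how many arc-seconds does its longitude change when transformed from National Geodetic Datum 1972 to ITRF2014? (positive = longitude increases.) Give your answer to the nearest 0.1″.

sin φ = 0.198097, cos φ = 0.980182, sin λ = -0.798197, cos λ = 0.602396.
East component: ΔE = −sin λ·ΔX + cos λ·ΔY = −(-0.798197)(226) + (0.602396)(108) = 245.45 m.
1° of latitude spans πR/180 = 111177 m; at latitude φ, 1° of longitude spans that × cos φ = 108974.2 m, so Δλ = 245.45 / 108974.2 × 3600 = 8.109″.

Δλ = 8.1″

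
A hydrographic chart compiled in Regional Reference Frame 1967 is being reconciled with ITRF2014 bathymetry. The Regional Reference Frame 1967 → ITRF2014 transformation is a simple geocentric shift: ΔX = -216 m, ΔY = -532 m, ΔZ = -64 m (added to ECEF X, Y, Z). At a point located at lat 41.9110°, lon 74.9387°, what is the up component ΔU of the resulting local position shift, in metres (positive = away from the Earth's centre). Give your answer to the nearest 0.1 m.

ΔU = -466.8 m

The local up (radial) axis is (cos φ cos λ, cos φ sin λ, sin φ), giving ΔU = -41.770 − 382.306 − 42.750 = -466.83 m.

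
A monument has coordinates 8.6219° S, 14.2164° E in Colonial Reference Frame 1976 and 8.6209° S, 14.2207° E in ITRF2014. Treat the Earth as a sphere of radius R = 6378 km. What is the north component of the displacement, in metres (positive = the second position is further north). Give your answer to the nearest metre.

Δφ = -8.6209° − -8.6219° = +0.0010°; Δλ = 14.2207° − 14.2164° = +0.0043°.
1° along a meridian = πR/180 = 111317 m.
ΔN = Δφ × 111317 = 111.3 m; ΔE = Δλ × 111317 × cos(-8.6219°) = +0.0043 × 111317 × 0.988699 = 473.3 m.

ΔN = 111 m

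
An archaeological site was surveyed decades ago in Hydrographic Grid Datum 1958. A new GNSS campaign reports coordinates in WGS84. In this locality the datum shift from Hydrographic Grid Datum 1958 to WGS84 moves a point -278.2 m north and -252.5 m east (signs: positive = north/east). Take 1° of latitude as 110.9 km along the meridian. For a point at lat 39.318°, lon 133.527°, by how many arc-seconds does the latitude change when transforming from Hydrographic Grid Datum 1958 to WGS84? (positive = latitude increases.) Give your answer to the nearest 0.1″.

Δφ = -9.0″

1° of latitude = 110.9 km, so Δφ = -278.2 / 110900 = -0.0025086° = -9.031″.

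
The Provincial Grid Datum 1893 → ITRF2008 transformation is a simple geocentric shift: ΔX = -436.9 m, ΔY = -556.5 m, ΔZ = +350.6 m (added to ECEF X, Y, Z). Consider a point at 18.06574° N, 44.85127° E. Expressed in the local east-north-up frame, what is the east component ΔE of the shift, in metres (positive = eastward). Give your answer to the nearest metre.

ΔE = -86 m

At φ = 18.06574°, λ = 44.85127°: sin φ = 0.310108, cos φ = 0.950701, sin λ = 0.705269, cos λ = 0.708940.
ΔE = −sin λ·ΔX + cos λ·ΔY = −(0.705269)·(-436.9) + (0.708940)·(-556.5) = -86.39 m.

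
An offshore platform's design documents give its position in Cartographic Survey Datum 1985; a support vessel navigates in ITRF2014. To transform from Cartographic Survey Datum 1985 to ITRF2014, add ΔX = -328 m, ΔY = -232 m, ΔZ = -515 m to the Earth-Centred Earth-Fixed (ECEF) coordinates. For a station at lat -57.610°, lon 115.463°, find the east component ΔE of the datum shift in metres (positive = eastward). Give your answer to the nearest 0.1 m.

ΔE = 395.9 m

The local east axis at (φ, λ) is (−sin λ, cos λ, 0), so ΔE = −sin(115.463°)·(-328) + cos(115.463°)·(-232) = 395.88 m.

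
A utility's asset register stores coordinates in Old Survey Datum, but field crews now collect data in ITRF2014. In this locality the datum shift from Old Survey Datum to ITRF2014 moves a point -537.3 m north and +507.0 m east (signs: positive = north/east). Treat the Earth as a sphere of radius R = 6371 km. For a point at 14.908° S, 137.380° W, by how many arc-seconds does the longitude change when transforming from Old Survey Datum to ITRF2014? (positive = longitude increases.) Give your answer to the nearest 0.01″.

Δλ = 16.99″

At latitude -14.908°, cos φ = 0.966340.
One radian of longitude at latitude φ spans R cos φ, so Δλ = ΔE / (R cos φ) = 507.0 / (6371000 × 0.966340) = 8.2351e-05 rad = 16.986″.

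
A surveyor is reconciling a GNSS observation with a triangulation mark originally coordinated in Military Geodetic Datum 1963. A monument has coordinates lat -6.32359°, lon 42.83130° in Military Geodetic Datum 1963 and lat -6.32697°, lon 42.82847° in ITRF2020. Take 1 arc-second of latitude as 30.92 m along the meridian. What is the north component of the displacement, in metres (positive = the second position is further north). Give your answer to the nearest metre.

Δφ = -6.32697° − -6.32359° = -0.00338°; Δλ = 42.82847° − 42.83130° = -0.00283°.
1° of latitude = 3600 × 30.92 = 111312 m.
ΔN = Δφ × 111312 = -376.2 m; ΔE = Δλ × 111312 × cos(-6.32359°) = -0.00283 × 111312 × 0.993916 = -313.1 m.

ΔN = -376 m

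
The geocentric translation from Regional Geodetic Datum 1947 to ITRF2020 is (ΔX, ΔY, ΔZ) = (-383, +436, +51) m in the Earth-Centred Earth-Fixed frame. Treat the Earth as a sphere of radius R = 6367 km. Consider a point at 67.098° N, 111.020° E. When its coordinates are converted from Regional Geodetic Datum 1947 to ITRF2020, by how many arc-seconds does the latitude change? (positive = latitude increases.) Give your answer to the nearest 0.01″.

sin φ = 0.921172, cos φ = 0.389156, sin λ = 0.933455, cos λ = -0.358694.
North component: ΔN = −sin φ cos λ·ΔX − sin φ sin λ·ΔY + cos φ·ΔZ = −(0.921172)(-0.358694)(-383) − (0.921172)(0.933455)(436) + (0.389156)(51) = -481.61 m.
1° of latitude spans πR/180 = 111125 m, so Δφ = -481.61 / 111125 × 3600 = -15.602″.

Δφ = -15.60″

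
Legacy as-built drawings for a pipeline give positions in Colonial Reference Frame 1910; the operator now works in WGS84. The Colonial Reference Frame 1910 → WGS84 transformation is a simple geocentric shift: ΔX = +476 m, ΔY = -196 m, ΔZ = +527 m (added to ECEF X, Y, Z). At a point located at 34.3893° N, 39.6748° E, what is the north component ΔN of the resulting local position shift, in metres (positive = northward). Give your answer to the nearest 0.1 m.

ΔN = 298.6 m

The local north axis is (−sin φ cos λ, −sin φ sin λ, cos φ), giving ΔN = -206.929 + 70.676 + 434.890 = 298.64 m.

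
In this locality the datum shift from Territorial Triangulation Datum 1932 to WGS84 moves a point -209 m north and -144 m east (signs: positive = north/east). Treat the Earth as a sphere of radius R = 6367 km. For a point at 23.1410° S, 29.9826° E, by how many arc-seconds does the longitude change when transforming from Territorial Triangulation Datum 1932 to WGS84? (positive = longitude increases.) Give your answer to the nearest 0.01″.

Δλ = -5.07″

At latitude -23.1410°, cos φ = 0.919541.
One radian of longitude at latitude φ spans R cos φ, so Δλ = ΔE / (R cos φ) = -144.0 / (6367000 × 0.919541) = -2.4596e-05 rad = -5.073″.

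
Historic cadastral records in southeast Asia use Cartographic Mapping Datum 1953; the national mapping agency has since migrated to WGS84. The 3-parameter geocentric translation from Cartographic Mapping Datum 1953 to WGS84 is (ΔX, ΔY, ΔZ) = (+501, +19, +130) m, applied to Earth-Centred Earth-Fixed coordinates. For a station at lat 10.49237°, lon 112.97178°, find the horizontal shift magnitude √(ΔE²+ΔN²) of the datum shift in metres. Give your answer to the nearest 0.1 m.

495.3 m

At φ = 10.49237°, λ = 112.97178°: sin φ = 0.182105, cos φ = 0.983279, sin λ = 0.920697, cos λ = -0.390278.
ΔE = −sin λ·ΔX + cos λ·ΔY = −(0.920697)·(501) + (-0.390278)·(19) = -468.68 m.
ΔN = −sin φ cos λ·ΔX − sin φ sin λ·ΔY + cos φ·ΔZ = −(0.182105)(-0.390278)(501) − (0.182105)(0.920697)(19) + (0.983279)(130) = 160.25 m.
Horizontal magnitude = √(ΔE² + ΔN²) = √((-468.68)² + 160.25²) = 495.32 m.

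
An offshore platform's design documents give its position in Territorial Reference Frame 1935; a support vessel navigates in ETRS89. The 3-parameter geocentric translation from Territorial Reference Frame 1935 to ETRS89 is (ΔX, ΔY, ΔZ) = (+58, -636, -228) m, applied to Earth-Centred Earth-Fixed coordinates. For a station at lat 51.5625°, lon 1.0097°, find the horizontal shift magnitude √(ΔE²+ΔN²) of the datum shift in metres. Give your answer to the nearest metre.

At φ = 51.5625°, λ = 1.0097°: sin φ = 0.783287, cos φ = 0.621661, sin λ = 0.017622, cos λ = 0.999845.
ΔE = −sin λ·ΔX + cos λ·ΔY = −(0.017622)·(58) + (0.999845)·(-636) = -636.92 m.
ΔN = −sin φ cos λ·ΔX − sin φ sin λ·ΔY + cos φ·ΔZ = −(0.783287)(0.999845)(58) − (0.783287)(0.017622)(-636) + (0.621661)(-228) = -178.38 m.
Horizontal magnitude = √(ΔE² + ΔN²) = √((-636.92)² + (-178.38)²) = 661.43 m.

661 m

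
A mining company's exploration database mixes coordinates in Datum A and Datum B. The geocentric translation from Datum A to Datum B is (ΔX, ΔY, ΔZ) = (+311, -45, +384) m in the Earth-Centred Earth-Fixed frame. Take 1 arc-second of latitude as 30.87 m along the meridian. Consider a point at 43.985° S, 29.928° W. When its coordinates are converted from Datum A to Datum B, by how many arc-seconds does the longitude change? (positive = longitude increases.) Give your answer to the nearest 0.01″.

Δλ = 5.23″

sin φ = -0.694470, cos φ = 0.719522, sin λ = -0.498911, cos λ = 0.866653.
East component: ΔE = −sin λ·ΔX + cos λ·ΔY = −(-0.498911)(311) + (0.866653)(-45) = 116.16 m.
1° of latitude spans 3600 × 30.87 = 111132 m; at latitude φ, 1° of longitude spans that × cos φ = 79961.9 m, so Δλ = 116.16 / 79961.9 × 3600 = 5.230″.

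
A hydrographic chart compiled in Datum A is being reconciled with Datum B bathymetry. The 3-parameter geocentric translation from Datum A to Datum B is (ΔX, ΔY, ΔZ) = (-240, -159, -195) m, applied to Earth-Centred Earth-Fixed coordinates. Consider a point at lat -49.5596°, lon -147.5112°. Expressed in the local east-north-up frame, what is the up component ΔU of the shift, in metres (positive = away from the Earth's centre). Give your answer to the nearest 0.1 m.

At φ = -49.5596°, λ = -147.5112°: sin φ = -0.761081, cos φ = 0.648657, sin λ = -0.537135, cos λ = -0.843496.
ΔU = cos φ cos λ·ΔX + cos φ sin λ·ΔY + sin φ·ΔZ = (0.648657)(-0.843496)(-240) + (0.648657)(-0.537135)(-159) + (-0.761081)(-195) = 335.12 m.

ΔU = 335.1 m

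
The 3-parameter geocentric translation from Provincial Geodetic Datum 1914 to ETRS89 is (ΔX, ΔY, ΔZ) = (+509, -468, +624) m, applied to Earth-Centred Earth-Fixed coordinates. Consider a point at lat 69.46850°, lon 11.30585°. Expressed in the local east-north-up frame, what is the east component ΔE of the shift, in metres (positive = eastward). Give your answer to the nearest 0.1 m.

At φ = 69.46850°, λ = 11.30585°: sin φ = 0.936480, cos φ = 0.350722, sin λ = 0.196046, cos λ = 0.980595.
ΔE = −sin λ·ΔX + cos λ·ΔY = −(0.196046)·(509) + (0.980595)·(-468) = -558.71 m.

ΔE = -558.7 m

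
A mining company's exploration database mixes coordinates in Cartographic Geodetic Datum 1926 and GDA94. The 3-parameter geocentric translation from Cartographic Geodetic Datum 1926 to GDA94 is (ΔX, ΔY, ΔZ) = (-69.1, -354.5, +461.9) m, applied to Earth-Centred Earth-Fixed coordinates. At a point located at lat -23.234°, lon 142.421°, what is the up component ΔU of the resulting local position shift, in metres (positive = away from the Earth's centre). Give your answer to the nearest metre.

ΔU = -331 m

At φ = -23.234°, λ = 142.421°: sin φ = -0.394487, cos φ = 0.918901, sin λ = 0.609855, cos λ = -0.792513.
ΔU = cos φ cos λ·ΔX + cos φ sin λ·ΔY + sin φ·ΔZ = (0.918901)(-0.792513)(-69.1) + (0.918901)(0.609855)(-354.5) + (-0.394487)(461.9) = -330.55 m.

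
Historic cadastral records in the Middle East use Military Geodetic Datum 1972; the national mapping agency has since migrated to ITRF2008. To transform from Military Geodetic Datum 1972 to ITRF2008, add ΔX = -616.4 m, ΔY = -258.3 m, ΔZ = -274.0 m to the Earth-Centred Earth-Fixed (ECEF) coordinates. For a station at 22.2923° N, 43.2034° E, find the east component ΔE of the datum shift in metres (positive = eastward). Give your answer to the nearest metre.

ΔE = 234 m

The local east axis at (φ, λ) is (−sin λ, cos λ, 0), so ΔE = −sin(43.2034°)·(-616.4) + cos(43.2034°)·(-258.3) = 233.70 m.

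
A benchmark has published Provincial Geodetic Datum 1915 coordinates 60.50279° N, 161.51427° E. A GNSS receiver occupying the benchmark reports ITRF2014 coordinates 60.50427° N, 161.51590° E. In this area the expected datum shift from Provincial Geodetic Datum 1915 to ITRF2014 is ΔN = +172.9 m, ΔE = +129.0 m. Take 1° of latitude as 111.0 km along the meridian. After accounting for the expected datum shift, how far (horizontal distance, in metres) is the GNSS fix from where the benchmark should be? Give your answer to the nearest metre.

41 m

Observed coordinate differences: Δφ = +0.00148°, Δλ = +0.00163°.
Converting to metres (1° lat = 111000 m, cos φ = 0.492381): observed ΔN = 164.3 m, observed ΔE = 89.1 m.
Subtracting the expected shift leaves a residual of 164.3 − (172.9) = -8.6 m north and 89.1 − (129.0) = -39.9 m east.
Residual distance = √((-8.6)² + (-39.9)²) = 40.8 m.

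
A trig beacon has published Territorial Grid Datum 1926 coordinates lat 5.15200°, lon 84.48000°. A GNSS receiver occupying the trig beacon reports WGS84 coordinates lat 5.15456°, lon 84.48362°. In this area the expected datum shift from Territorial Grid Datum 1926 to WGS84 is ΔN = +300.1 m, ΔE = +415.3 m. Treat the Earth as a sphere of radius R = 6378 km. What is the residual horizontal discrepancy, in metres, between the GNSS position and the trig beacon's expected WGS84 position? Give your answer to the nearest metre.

21 m

Observed coordinate differences: Δφ = +0.00256°, Δλ = +0.00362°.
Converting to metres (1° lat = 111317 m, cos φ = 0.995960): observed ΔN = 285.0 m, observed ΔE = 401.3 m.
Subtracting the expected shift leaves a residual of 285.0 − (300.1) = -15.1 m north and 401.3 − (415.3) = -14.0 m east.
Residual distance = √((-15.1)² + (-14.0)²) = 20.6 m.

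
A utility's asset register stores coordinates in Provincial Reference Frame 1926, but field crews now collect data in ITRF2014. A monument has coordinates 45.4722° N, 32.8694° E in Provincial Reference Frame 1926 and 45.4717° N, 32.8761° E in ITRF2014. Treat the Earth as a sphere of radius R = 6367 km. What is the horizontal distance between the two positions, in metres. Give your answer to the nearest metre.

525 m

Δφ = 45.4717° − 45.4722° = -0.0005°; Δλ = 32.8761° − 32.8694° = +0.0067°.
1° along a meridian = πR/180 = 111125 m.
ΔN = Δφ × 111125 = -55.6 m; ΔE = Δλ × 111125 × cos(45.4722°) = +0.0067 × 111125 × 0.701255 = 522.1 m.
Distance = √(ΔE² + ΔN²) = √(522.1² + (-55.6)²) = 525.1 m.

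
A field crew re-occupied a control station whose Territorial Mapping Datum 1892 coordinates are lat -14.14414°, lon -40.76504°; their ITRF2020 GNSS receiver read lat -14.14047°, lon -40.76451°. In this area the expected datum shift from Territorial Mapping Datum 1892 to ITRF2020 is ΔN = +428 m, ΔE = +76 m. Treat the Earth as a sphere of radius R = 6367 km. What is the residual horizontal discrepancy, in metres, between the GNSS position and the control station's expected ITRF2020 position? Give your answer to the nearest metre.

Observed coordinate differences: Δφ = +0.00367°, Δλ = +0.00053°.
Converting to metres (1° lat = 111125 m, cos φ = 0.969684): observed ΔN = 407.8 m, observed ΔE = 57.1 m.
Subtracting the expected shift leaves a residual of 407.8 − (428) = -20.2 m north and 57.1 − (76) = -18.9 m east.
Residual distance = √((-20.2)² + (-18.9)²) = 27.6 m.

28 m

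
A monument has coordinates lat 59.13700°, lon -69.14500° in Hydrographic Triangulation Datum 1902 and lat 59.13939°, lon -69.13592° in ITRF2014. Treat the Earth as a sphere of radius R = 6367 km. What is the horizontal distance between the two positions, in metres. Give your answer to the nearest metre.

Δφ = 59.13939° − 59.13700° = +0.00239°; Δλ = -69.13592° − -69.14500° = +0.00908°.
1° along a meridian = πR/180 = 111125 m.
ΔN = Δφ × 111125 = 265.6 m; ΔE = Δλ × 111125 × cos(59.13700°) = +0.00908 × 111125 × 0.512987 = 517.6 m.
Distance = √(ΔE² + ΔN²) = √(517.6² + 265.6²) = 581.8 m.

582 m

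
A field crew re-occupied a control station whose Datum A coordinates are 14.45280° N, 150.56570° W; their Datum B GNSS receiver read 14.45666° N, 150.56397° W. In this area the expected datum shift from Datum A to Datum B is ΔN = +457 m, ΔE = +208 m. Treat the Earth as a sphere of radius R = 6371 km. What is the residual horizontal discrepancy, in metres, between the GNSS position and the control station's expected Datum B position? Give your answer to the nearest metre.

Observed coordinate differences: Δφ = +0.00386°, Δλ = +0.00173°.
Converting to metres (1° lat = 111195 m, cos φ = 0.968354): observed ΔN = 429.2 m, observed ΔE = 186.3 m.
Subtracting the expected shift leaves a residual of 429.2 − (457) = -27.8 m north and 186.3 − (208) = -21.7 m east.
Residual distance = √((-27.8)² + (-21.7)²) = 35.3 m.

35 m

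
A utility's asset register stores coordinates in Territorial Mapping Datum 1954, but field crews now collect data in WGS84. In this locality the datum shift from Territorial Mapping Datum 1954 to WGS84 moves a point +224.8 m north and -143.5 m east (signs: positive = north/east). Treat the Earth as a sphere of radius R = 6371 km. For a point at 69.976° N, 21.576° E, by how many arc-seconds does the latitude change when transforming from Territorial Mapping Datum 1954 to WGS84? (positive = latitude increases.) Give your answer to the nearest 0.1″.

Δφ = 7.3″

On a sphere of radius R, 1 rad of latitude = R, so Δφ = ΔN / R = 224.8 / 6371000 = 3.5285e-05 rad = 7.278″.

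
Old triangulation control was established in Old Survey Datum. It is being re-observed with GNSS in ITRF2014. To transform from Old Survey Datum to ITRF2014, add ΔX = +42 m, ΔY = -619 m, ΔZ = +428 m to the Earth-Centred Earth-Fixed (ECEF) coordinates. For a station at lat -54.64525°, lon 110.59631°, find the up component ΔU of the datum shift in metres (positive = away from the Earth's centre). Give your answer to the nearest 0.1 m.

ΔU = -692.9 m

At φ = -54.64525°, λ = 110.59631°: sin φ = -0.815585, cos φ = 0.578637, sin λ = 0.936082, cos λ = -0.351781.
ΔU = cos φ cos λ·ΔX + cos φ sin λ·ΔY + sin φ·ΔZ = (0.578637)(-0.351781)(42) + (0.578637)(0.936082)(-619) + (-0.815585)(428) = -692.90 m.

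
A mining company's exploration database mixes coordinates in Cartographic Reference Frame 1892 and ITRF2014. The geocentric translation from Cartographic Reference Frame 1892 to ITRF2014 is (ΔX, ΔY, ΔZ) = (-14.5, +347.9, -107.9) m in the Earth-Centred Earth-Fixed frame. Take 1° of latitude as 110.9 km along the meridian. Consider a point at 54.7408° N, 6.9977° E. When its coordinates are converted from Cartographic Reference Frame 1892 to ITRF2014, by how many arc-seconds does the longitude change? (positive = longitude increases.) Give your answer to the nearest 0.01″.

Δλ = 19.52″

sin φ = 0.816549, cos φ = 0.577276, sin λ = 0.121829, cos λ = 0.992551.
East component: ΔE = −sin λ·ΔX + cos λ·ΔY = −(0.121829)(-14.5) + (0.992551)(347.9) = 347.08 m.
1° of latitude spans 110900 m; at latitude φ, 1° of longitude spans that × cos φ = 64019.9 m, so Δλ = 347.08 / 64019.9 × 3600 = 19.517″.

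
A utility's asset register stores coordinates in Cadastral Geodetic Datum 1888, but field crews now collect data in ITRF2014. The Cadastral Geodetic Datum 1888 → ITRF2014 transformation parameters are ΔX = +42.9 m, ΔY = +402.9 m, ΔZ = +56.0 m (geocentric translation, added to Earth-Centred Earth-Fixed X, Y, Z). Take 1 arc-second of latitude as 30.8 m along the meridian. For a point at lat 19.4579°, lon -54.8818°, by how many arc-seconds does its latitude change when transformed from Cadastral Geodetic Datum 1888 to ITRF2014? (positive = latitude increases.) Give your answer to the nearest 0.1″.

sin φ = 0.333114, cos φ = 0.942887, sin λ = -0.817967, cos λ = 0.575265.
North component: ΔN = −sin φ cos λ·ΔX − sin φ sin λ·ΔY + cos φ·ΔZ = −(0.333114)(0.575265)(42.9) − (0.333114)(-0.817967)(402.9) + (0.942887)(56.0) = 154.36 m.
1° of latitude spans 3600 × 30.80 = 110880 m, so Δφ = 154.36 / 110880 × 3600 = 5.012″.

Δφ = 5.0″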